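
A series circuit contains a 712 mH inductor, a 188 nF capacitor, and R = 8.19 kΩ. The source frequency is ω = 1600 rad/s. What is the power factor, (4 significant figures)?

0.9662

X_L = ωL = 1139 Ω
X_C = 1/(ωC) = 3324 Ω
Net reactance X = X_L − X_C = -2185 Ω
Z = 8190 − j2185 Ω
|Z| = √(8190² + 2185²) = 8477 Ω
∠Z = arctan(-2185/8190) = -14.94°
cos φ = cos(-14.94°) = 0.9662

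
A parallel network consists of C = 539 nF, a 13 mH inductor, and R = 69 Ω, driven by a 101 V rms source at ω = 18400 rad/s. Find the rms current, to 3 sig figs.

X_L = ωL = 239 Ω
X_C = 1/(ωC) = 101 Ω
Parallel: admittances add. Y = 1/R + 1/(jωL) + jωC
Y = (0.0145 + j0.00574) S
|Y| = 0.0156 S → |Z| = 1/|Y| = 64.2 Ω, ∠Z = −∠Y = -21.6°
I = V/|Z| = 101/64.2 = 1.57 A

1.57 A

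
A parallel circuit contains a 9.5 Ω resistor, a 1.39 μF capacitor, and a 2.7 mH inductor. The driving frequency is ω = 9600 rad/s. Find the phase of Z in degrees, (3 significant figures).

13.5°

X_L = ωL = 25.9 Ω
X_C = 1/(ωC) = 74.9 Ω
Parallel: admittances add. Y = 1/R + 1/(jωL) + jωC
Y = (0.105 − j0.0252) S
|Y| = 0.108 S → |Z| = 1/|Y| = 9.24 Ω, ∠Z = −∠Y = 13.5°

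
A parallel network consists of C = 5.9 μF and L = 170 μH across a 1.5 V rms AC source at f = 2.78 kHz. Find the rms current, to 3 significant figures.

351 mA

ω = 2πf = 17470 rad/s
X_L = ωL = 2.97 Ω
X_C = 1/(ωC) = 9.70 Ω
Parallel: admittances add. Y = 1/(jωL) + jωC
Y = (0 − j0.234) S
|Y| = 0.234 S → |Z| = 1/|Y| = 4.28 Ω, ∠Z = −∠Y = 90.0°
I = V/|Z| = 1.5/4.28 = 351 mA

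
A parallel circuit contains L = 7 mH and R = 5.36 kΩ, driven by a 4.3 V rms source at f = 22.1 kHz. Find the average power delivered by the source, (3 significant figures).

3.45 mW

ω = 2πf = 138900 rad/s
X_L = ωL = 972 Ω
Parallel: admittances add. Y = 1/R + 1/(jωL)
Y = (0.000187 − j0.00103) S
|Y| = 0.00105 S → |Z| = 1/|Y| = 956 Ω, ∠Z = −∠Y = 79.7°
I = V/|Z| = 4.50 mA
P = VI cos φ = 4.3 × 0.00450 × cos(79.7°) = 3.45 mW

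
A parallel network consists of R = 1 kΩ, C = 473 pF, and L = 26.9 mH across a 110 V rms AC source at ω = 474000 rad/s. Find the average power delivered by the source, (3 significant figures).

12.1 W

X_L = ωL = 12800 Ω
X_C = 1/(ωC) = 4460 Ω
Parallel: admittances add. Y = 1/R + 1/(jωL) + jωC
Y = (0.00100 + j0.000146) S
|Y| = 0.00101 S → |Z| = 1/|Y| = 990 Ω, ∠Z = −∠Y = -8.29°
I = V/|Z| = 111 mA
P = VI cos φ = 110 × 0.111 × cos(-8.29°) = 12.1 W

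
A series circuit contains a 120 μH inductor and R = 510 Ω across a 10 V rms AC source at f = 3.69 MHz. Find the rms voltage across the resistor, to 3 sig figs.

1.80 V

ω = 2πf = 2.318e+07 rad/s
X_L = ωL = 2780 Ω
Z = 510 + j2780 Ω
|Z| = √(510² + 2780²) = 2830 Ω
I = V/|Z| = 3.54 mA
V_R = I·|Z_R| = 0.00354 × 510 = 1.80 V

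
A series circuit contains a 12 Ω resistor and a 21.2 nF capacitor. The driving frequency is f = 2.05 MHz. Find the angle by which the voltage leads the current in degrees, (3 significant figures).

ω = 2πf = 1.288e+07 rad/s
X_C = 1/(ωC) = 3.66 Ω
Z = 12.0 − j3.66 Ω
|Z| = √(12.0² + 3.66²) = 12.5 Ω
∠Z = arctan(-3.66/12.0) = -17.0°

-17.0°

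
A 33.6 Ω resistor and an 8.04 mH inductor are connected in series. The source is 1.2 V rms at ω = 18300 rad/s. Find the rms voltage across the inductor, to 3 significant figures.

X_L = ωL = 147 Ω
Z = 33.6 + j147 Ω
|Z| = √(33.6² + 147²) = 151 Ω
I = V/|Z| = 7.95 mA
V_L = I·|Z_L| = 0.00795 × 147 = 1.17 V

1.17 V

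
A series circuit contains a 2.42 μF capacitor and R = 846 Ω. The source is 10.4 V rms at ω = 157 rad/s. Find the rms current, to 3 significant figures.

X_C = 1/(ωC) = 2630 Ω
Z = 846 − j2630 Ω
|Z| = √(846² + 2630²) = 2760 Ω
I = V/|Z| = 10.4/2760 = 3.76 mA

3.76 mA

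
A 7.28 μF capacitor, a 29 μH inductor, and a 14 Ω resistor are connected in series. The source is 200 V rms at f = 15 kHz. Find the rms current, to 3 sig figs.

ω = 2πf = 94250 rad/s
X_L = ωL = 2.73 Ω
X_C = 1/(ωC) = 1.46 Ω
Net reactance X = X_L − X_C = 1.28 Ω
Z = 14.0 + j1.28 Ω
|Z| = √(14.0² + 1.28²) = 14.1 Ω
I = V/|Z| = 200/14.1 = 14.2 A

14.2 A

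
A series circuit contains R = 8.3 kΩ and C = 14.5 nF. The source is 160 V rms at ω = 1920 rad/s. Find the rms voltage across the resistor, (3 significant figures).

X_C = 1/(ωC) = 35900 Ω
Z = 8300 − j35900 Ω
|Z| = √(8300² + 35900²) = 36900 Ω
I = V/|Z| = 4.34 mA
V_R = I·|Z_R| = 0.00434 × 8300 = 36.0 V

36.0 V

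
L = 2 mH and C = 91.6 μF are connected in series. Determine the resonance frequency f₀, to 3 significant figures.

372 Hz

ω₀ = 1/√(LC) = 1/√(0.002 × 9.16e-05) = 2336 rad/s
f₀ = ω₀/(2π) = 372 Hz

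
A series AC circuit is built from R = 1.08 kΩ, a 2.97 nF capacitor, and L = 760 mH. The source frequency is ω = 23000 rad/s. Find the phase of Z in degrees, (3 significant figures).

69.2°

X_L = ωL = 17500 Ω
X_C = 1/(ωC) = 14600 Ω
Net reactance X = X_L − X_C = 2840 Ω
Z = 1080 + j2840 Ω
|Z| = √(1080² + 2840²) = 3040 Ω
∠Z = arctan(2840/1080) = 69.2°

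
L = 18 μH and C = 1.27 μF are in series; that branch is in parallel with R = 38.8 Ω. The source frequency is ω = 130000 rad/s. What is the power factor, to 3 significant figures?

0.0954

X_L = ωL = 2.34 Ω
X_C = 1/(ωC) = 6.06 Ω
Branch 1: Z₁ = R = 38.8 Ω
Branch 2 (series LC): Z₂ = j(X_L − X_C) = −j3.72 Ω
Parallel: Z = Z₁Z₂/(Z₁+Z₂), |Z| = 3.70 Ω, ∠Z = -84.5°
cos φ = cos(-84.5°) = 0.0954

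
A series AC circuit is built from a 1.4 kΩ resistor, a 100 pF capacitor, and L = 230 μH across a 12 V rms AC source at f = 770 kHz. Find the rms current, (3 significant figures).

7.08 mA

ω = 2πf = 4.838e+06 rad/s
X_L = ωL = 1110 Ω
X_C = 1/(ωC) = 2070 Ω
Net reactance X = X_L − X_C = -954 Ω
Z = 1400 − j954 Ω
|Z| = √(1400² + 954²) = 1690 Ω
I = V/|Z| = 12/1690 = 7.08 mA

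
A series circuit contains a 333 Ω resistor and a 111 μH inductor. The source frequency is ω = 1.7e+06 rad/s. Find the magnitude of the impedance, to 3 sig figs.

X_L = ωL = 189 Ω
Z = 333 + j189 Ω
|Z| = √(333² + 189²) = 383 Ω

383 Ω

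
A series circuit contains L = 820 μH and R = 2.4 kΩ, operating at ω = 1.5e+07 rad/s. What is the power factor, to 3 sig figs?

0.192

X_L = ωL = 12300 Ω
Z = 2400 + j12300 Ω
|Z| = √(2400² + 12300²) = 12500 Ω
∠Z = arctan(12300/2400) = 79.0°
cos φ = cos(79.0°) = 0.192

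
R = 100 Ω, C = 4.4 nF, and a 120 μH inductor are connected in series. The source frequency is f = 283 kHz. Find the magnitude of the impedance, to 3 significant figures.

132 Ω

ω = 2πf = 1.778e+06 rad/s
X_L = ωL = 213 Ω
X_C = 1/(ωC) = 128 Ω
Net reactance X = X_L − X_C = 85.6 Ω
Z = 100 + j85.6 Ω
|Z| = √(100² + 85.6²) = 132 Ω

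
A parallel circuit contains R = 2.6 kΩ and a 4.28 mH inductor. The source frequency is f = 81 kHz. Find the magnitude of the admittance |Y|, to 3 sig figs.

ω = 2πf = 508900 rad/s
X_L = ωL = 2180 Ω
Parallel: admittances add. Y = 1/R + 1/(jωL)
Y = (0.000385 − j0.000459) S
|Y| = 0.000599 S → |Z| = 1/|Y| = 1670 Ω, ∠Z = −∠Y = 50.0°

599 μS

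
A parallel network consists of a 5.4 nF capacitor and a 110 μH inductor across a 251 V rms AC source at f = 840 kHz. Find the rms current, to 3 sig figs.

6.72 A

ω = 2πf = 5.278e+06 rad/s
X_L = ωL = 581 Ω
X_C = 1/(ωC) = 35.1 Ω
Parallel: admittances add. Y = 1/(jωL) + jωC
Y = (0 + j0.0268) S
|Y| = 0.0268 S → |Z| = 1/|Y| = 37.3 Ω, ∠Z = −∠Y = -90.0°
I = V/|Z| = 251/37.3 = 6.72 A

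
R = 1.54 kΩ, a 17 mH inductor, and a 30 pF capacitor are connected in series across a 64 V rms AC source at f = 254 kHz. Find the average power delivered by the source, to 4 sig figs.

152.5 mW

ω = 2πf = 1.596e+06 rad/s
X_L = ωL = 27130 Ω
X_C = 1/(ωC) = 20890 Ω
Net reactance X = X_L − X_C = 6244 Ω
Z = 1540 + j6244 Ω
|Z| = √(1540² + 6244²) = 6431 Ω
∠Z = arctan(6244/1540) = 76.15°
I = V/|Z| = 9.951 mA
P = VI cos φ = 64 × 0.009951 × cos(76.15°) = 152.5 mW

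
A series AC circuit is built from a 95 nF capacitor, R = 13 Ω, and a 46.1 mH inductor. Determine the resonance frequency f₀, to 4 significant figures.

2.405 kHz

ω₀ = 1/√(LC) = 1/√(0.0461 × 9.5e-08) = 15110 rad/s
f₀ = ω₀/(2π) = 2.405 kHz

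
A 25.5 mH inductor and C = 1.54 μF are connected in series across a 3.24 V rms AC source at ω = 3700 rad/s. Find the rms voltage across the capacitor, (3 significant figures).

X_L = ωL = 94.3 Ω
X_C = 1/(ωC) = 176 Ω
Net reactance X = X_L − X_C = -81.2 Ω
Z = − j81.2 Ω
|Z| = √(0² + 81.2²) = 81.2 Ω
I = V/|Z| = 39.9 mA
V_C = I·|Z_C| = 0.0399 × 176 = 7.01 V

7.01 V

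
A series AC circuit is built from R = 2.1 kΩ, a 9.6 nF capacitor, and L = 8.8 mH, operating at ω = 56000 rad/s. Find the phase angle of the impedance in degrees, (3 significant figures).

-33.1°

X_L = ωL = 493 Ω
X_C = 1/(ωC) = 1860 Ω
Net reactance X = X_L − X_C = -1370 Ω
Z = 2100 − j1370 Ω
|Z| = √(2100² + 1370²) = 2510 Ω
∠Z = arctan(-1370/2100) = -33.1°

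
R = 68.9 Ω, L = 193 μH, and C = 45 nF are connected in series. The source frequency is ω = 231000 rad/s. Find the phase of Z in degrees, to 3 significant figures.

-36.8°

X_L = ωL = 44.6 Ω
X_C = 1/(ωC) = 96.2 Ω
Net reactance X = X_L − X_C = -51.6 Ω
Z = 68.9 − j51.6 Ω
|Z| = √(68.9² + 51.6²) = 86.1 Ω
∠Z = arctan(-51.6/68.9) = -36.8°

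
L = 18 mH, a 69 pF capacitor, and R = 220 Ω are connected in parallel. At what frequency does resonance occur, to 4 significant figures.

142.8 kHz

ω₀ = 1/√(LC) = 1/√(0.018 × 6.9e-11) = 897300 rad/s
f₀ = ω₀/(2π) = 142.8 kHz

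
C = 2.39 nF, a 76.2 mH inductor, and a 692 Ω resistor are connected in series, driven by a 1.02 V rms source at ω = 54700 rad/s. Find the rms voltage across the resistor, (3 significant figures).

X_L = ωL = 4170 Ω
X_C = 1/(ωC) = 7650 Ω
Net reactance X = X_L − X_C = -3480 Ω
Z = 692 − j3480 Ω
|Z| = √(692² + 3480²) = 3550 Ω
I = V/|Z| = 287 μA
V_R = I·|Z_R| = 0.000287 × 692 = 0.199 V

0.199 V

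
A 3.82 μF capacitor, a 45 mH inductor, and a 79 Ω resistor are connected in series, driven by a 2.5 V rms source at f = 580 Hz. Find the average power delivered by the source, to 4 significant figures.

ω = 2πf = 3644 rad/s
X_L = ωL = 164.0 Ω
X_C = 1/(ωC) = 71.83 Ω
Net reactance X = X_L − X_C = 92.16 Ω
Z = 79.00 + j92.16 Ω
|Z| = √(79.00² + 92.16²) = 121.4 Ω
∠Z = arctan(92.16/79.00) = 49.40°
I = V/|Z| = 20.60 mA
P = VI cos φ = 2.5 × 0.02060 × cos(49.40°) = 33.51 mW

33.51 mW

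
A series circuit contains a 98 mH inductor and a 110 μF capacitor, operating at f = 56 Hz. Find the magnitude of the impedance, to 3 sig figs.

8.65 Ω

ω = 2πf = 351.9 rad/s
X_L = ωL = 34.5 Ω
X_C = 1/(ωC) = 25.8 Ω
Net reactance X = X_L − X_C = 8.65 Ω
Z = j8.65 Ω
|Z| = √(0² + 8.65²) = 8.65 Ω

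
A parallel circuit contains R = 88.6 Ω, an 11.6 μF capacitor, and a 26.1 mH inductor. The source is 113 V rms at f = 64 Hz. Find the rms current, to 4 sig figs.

10.32 A

ω = 2πf = 402.1 rad/s
X_L = ωL = 10.50 Ω
X_C = 1/(ωC) = 214.4 Ω
Parallel: admittances add. Y = 1/R + 1/(jωL) + jωC
Y = (0.01129 − j0.09061) S
|Y| = 0.09132 S → |Z| = 1/|Y| = 10.95 Ω, ∠Z = −∠Y = 82.90°
I = V/|Z| = 113/10.95 = 10.32 A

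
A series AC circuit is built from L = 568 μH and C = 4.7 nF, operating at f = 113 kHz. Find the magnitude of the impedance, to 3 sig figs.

ω = 2πf = 710000 rad/s
X_L = ωL = 403 Ω
X_C = 1/(ωC) = 300 Ω
Net reactance X = X_L − X_C = 104 Ω
Z = j104 Ω
|Z| = √(0² + 104²) = 104 Ω

104 Ω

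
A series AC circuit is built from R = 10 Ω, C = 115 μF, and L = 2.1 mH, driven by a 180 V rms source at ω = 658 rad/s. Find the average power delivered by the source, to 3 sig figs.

1.35 kW

X_L = ωL = 1.38 Ω
X_C = 1/(ωC) = 13.2 Ω
Net reactance X = X_L − X_C = -11.8 Ω
Z = 10.0 − j11.8 Ω
|Z| = √(10.0² + 11.8²) = 15.5 Ω
∠Z = arctan(-11.8/10.0) = -49.8°
I = V/|Z| = 11.6 A
P = VI cos φ = 180 × 11.6 × cos(-49.8°) = 1.35 kW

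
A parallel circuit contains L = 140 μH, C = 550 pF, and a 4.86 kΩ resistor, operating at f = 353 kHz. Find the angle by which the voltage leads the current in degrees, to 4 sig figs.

84.13°

ω = 2πf = 2.218e+06 rad/s
X_L = ωL = 310.5 Ω
X_C = 1/(ωC) = 819.8 Ω
Parallel: admittances add. Y = 1/R + 1/(jωL) + jωC
Y = (0.0002058 − j0.002001) S
|Y| = 0.002011 S → |Z| = 1/|Y| = 497.2 Ω, ∠Z = −∠Y = 84.13°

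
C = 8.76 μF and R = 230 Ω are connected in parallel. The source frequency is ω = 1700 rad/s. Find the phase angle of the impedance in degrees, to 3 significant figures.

X_C = 1/(ωC) = 67.2 Ω
Parallel: admittances add. Y = 1/R + jωC
Y = (0.00435 + j0.0149) S
|Y| = 0.0155 S → |Z| = 1/|Y| = 64.5 Ω, ∠Z = −∠Y = -73.7°

-73.7°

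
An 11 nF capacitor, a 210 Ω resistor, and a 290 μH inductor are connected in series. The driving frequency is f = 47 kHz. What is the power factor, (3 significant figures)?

ω = 2πf = 295300 rad/s
X_L = ωL = 85.6 Ω
X_C = 1/(ωC) = 308 Ω
Net reactance X = X_L − X_C = -222 Ω
Z = 210 − j222 Ω
|Z| = √(210² + 222²) = 306 Ω
∠Z = arctan(-222/210) = -46.6°
cos φ = cos(-46.6°) = 0.687

0.687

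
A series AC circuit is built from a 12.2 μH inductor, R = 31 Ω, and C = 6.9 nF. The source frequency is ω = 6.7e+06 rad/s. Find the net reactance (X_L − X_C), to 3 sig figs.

60.1 Ω

X_L = ωL = 81.7 Ω
X_C = 1/(ωC) = 21.6 Ω
X = 81.7 − 21.6 = 60.1 Ω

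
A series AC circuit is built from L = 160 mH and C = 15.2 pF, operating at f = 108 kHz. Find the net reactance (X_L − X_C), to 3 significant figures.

11600 Ω

ω = 2πf = 678600 rad/s
X_L = ωL = 109000 Ω
X_C = 1/(ωC) = 97000 Ω
X = 109000 − 97000 = 11600 Ω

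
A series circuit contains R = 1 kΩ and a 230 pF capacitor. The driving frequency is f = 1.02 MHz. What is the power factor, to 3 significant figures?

0.828

ω = 2πf = 6.409e+06 rad/s
X_C = 1/(ωC) = 678 Ω
Z = 1000 − j678 Ω
|Z| = √(1000² + 678²) = 1210 Ω
∠Z = arctan(-678/1000) = -34.2°
cos φ = cos(-34.2°) = 0.828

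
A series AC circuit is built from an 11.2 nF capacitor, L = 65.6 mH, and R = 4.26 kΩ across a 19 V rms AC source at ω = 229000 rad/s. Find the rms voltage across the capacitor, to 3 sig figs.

0.486 V

X_L = ωL = 15000 Ω
X_C = 1/(ωC) = 390 Ω
Net reactance X = X_L − X_C = 14600 Ω
Z = 4260 + j14600 Ω
|Z| = √(4260² + 14600²) = 15200 Ω
I = V/|Z| = 1.25 mA
V_C = I·|Z_C| = 0.00125 × 390 = 0.486 V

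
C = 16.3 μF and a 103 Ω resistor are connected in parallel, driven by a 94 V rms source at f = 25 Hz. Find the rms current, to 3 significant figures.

944 mA

ω = 2πf = 157.1 rad/s
X_C = 1/(ωC) = 391 Ω
Parallel: admittances add. Y = 1/R + jωC
Y = (0.00971 + j0.00256) S
|Y| = 0.0100 S → |Z| = 1/|Y| = 99.6 Ω, ∠Z = −∠Y = -14.8°
I = V/|Z| = 94/99.6 = 944 mA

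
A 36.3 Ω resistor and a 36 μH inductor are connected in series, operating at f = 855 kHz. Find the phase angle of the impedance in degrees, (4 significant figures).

79.37°

ω = 2πf = 5.372e+06 rad/s
X_L = ωL = 193.4 Ω
Z = 36.30 + j193.4 Ω
|Z| = √(36.30² + 193.4²) = 196.8 Ω
∠Z = arctan(193.4/36.30) = 79.37°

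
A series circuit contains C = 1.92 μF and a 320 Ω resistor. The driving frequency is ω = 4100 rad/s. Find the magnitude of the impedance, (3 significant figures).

344 Ω

X_C = 1/(ωC) = 127 Ω
Z = 320 − j127 Ω
|Z| = √(320² + 127²) = 344 Ω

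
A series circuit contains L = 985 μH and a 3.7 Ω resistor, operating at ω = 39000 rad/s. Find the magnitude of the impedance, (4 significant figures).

X_L = ωL = 38.41 Ω
Z = 3.700 + j38.41 Ω
|Z| = √(3.700² + 38.41²) = 38.59 Ω

38.59 Ω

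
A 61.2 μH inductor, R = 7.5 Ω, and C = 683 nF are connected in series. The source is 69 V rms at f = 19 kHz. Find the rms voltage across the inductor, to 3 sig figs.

ω = 2πf = 119400 rad/s
X_L = ωL = 7.31 Ω
X_C = 1/(ωC) = 12.3 Ω
Net reactance X = X_L − X_C = -4.96 Ω
Z = 7.50 − j4.96 Ω
|Z| = √(7.50² + 4.96²) = 8.99 Ω
I = V/|Z| = 7.67 A
V_L = I·|Z_L| = 7.67 × 7.31 = 56.1 V

56.1 V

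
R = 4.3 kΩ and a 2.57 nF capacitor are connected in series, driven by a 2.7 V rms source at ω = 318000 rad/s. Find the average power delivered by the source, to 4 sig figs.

X_C = 1/(ωC) = 1224 Ω
Z = 4300 − j1224 Ω
|Z| = √(4300² + 1224²) = 4471 Ω
∠Z = arctan(-1224/4300) = -15.88°
I = V/|Z| = 603.9 μA
P = VI cos φ = 2.7 × 0.0006039 × cos(-15.88°) = 1.568 mW

1.568 mW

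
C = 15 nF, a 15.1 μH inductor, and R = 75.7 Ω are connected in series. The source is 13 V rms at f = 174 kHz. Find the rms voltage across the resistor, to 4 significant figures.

ω = 2πf = 1.093e+06 rad/s
X_L = ωL = 16.51 Ω
X_C = 1/(ωC) = 60.98 Ω
Net reactance X = X_L − X_C = -44.47 Ω
Z = 75.70 − j44.47 Ω
|Z| = √(75.70² + 44.47²) = 87.80 Ω
I = V/|Z| = 148.1 mA
V_R = I·|Z_R| = 0.1481 × 75.70 = 11.21 V

11.21 V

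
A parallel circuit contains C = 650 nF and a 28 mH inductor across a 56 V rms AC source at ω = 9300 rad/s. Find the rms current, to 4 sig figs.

123.5 mA

X_L = ωL = 260.4 Ω
X_C = 1/(ωC) = 165.4 Ω
Parallel: admittances add. Y = 1/(jωL) + jωC
Y = (0 + j0.002205) S
|Y| = 0.002205 S → |Z| = 1/|Y| = 453.6 Ω, ∠Z = −∠Y = -90.00°
I = V/|Z| = 56/453.6 = 123.5 mA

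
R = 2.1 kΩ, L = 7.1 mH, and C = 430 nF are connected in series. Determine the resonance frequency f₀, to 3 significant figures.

2.88 kHz

ω₀ = 1/√(LC) = 1/√(0.0071 × 4.3e-07) = 18100 rad/s
f₀ = ω₀/(2π) = 2.88 kHz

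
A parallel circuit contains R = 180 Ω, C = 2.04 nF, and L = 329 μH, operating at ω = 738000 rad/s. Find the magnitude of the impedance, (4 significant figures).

X_L = ωL = 242.8 Ω
X_C = 1/(ωC) = 664.2 Ω
Parallel: admittances add. Y = 1/R + 1/(jωL) + jωC
Y = (0.005556 − j0.002613) S
|Y| = 0.006139 S → |Z| = 1/|Y| = 162.9 Ω, ∠Z = −∠Y = 25.19°

162.9 Ω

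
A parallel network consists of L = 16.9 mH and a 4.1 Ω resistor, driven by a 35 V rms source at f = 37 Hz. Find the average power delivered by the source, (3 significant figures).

299 W

ω = 2πf = 232.5 rad/s
X_L = ωL = 3.93 Ω
Parallel: admittances add. Y = 1/R + 1/(jωL)
Y = (0.244 − j0.255) S
|Y| = 0.353 S → |Z| = 1/|Y| = 2.84 Ω, ∠Z = −∠Y = 46.2°
I = V/|Z| = 12.3 A
P = VI cos φ = 35 × 12.3 × cos(46.2°) = 299 W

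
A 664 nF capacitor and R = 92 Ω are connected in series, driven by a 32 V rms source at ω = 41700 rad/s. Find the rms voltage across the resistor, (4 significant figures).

29.79 V

X_C = 1/(ωC) = 36.12 Ω
Z = 92.00 − j36.12 Ω
|Z| = √(92.00² + 36.12²) = 98.83 Ω
I = V/|Z| = 323.8 mA
V_R = I·|Z_R| = 0.3238 × 92.00 = 29.79 V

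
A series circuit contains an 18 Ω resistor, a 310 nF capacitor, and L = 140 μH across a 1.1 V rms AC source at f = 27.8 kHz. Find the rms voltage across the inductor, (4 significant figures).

1.418 V

ω = 2πf = 174700 rad/s
X_L = ωL = 24.45 Ω
X_C = 1/(ωC) = 18.47 Ω
Net reactance X = X_L − X_C = 5.986 Ω
Z = 18.00 + j5.986 Ω
|Z| = √(18.00² + 5.986²) = 18.97 Ω
I = V/|Z| = 57.99 mA
V_L = I·|Z_L| = 0.05799 × 24.45 = 1.418 V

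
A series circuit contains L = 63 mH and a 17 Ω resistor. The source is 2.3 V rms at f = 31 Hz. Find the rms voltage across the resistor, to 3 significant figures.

ω = 2πf = 194.8 rad/s
X_L = ωL = 12.3 Ω
Z = 17.0 + j12.3 Ω
|Z| = √(17.0² + 12.3²) = 21.0 Ω
I = V/|Z| = 110 mA
V_R = I·|Z_R| = 0.110 × 17.0 = 1.86 V

1.86 V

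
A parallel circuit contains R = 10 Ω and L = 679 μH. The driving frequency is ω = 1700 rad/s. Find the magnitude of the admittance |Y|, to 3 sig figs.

872 mS

X_L = ωL = 1.15 Ω
Parallel: admittances add. Y = 1/R + 1/(jωL)
Y = (0.100 − j0.866) S
|Y| = 0.872 S → |Z| = 1/|Y| = 1.15 Ω, ∠Z = −∠Y = 83.4°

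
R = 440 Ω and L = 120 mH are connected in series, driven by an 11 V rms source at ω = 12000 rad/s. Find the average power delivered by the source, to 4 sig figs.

X_L = ωL = 1440 Ω
Z = 440.0 + j1440 Ω
|Z| = √(440.0² + 1440²) = 1506 Ω
∠Z = arctan(1440/440.0) = 73.01°
I = V/|Z| = 7.305 mA
P = VI cos φ = 11 × 0.007305 × cos(73.01°) = 23.48 mW

23.48 mW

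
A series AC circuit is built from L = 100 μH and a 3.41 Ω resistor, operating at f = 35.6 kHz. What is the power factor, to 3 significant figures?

0.151

ω = 2πf = 223700 rad/s
X_L = ωL = 22.4 Ω
Z = 3.41 + j22.4 Ω
|Z| = √(3.41² + 22.4²) = 22.6 Ω
∠Z = arctan(22.4/3.41) = 81.3°
cos φ = cos(81.3°) = 0.151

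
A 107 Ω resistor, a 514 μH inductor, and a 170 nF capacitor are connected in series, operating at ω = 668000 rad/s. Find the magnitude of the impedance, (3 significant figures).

X_L = ωL = 343 Ω
X_C = 1/(ωC) = 8.81 Ω
Net reactance X = X_L − X_C = 335 Ω
Z = 107 + j335 Ω
|Z| = √(107² + 335²) = 351 Ω

351 Ω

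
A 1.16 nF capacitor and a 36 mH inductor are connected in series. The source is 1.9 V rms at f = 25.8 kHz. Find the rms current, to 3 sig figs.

3.67 mA

ω = 2πf = 162100 rad/s
X_L = ωL = 5840 Ω
X_C = 1/(ωC) = 5320 Ω
Net reactance X = X_L − X_C = 518 Ω
Z = j518 Ω
|Z| = √(0² + 518²) = 518 Ω
I = V/|Z| = 1.9/518 = 3.67 mA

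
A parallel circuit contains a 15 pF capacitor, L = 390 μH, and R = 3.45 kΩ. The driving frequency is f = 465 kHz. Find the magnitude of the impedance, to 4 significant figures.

ω = 2πf = 2.922e+06 rad/s
X_L = ωL = 1139 Ω
X_C = 1/(ωC) = 22820 Ω
Parallel: admittances add. Y = 1/R + 1/(jωL) + jωC
Y = (0.0002899 − j0.0008338) S
|Y| = 0.0008827 S → |Z| = 1/|Y| = 1133 Ω, ∠Z = −∠Y = 70.83°

1133 Ω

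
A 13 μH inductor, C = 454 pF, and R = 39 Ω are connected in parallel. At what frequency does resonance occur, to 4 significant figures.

ω₀ = 1/√(LC) = 1/√(1.3e-05 × 4.54e-10) = 1.302e+07 rad/s
f₀ = ω₀/(2π) = 2.072 MHz

2.072 MHz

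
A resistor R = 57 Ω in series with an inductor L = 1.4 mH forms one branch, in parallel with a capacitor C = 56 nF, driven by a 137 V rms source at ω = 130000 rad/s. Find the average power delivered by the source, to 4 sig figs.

29.41 W

X_L = ωL = 182.0 Ω
X_C = 1/(ωC) = 137.4 Ω
Branch 1 (R+jX_L): Z₁ = 57.00 + j182.0 Ω, |Z₁| = 190.7 Ω
Branch 2 (−jX_C): Z₂ = −j137.4 Ω
Parallel: Z = Z₁Z₂/(Z₁+Z₂), |Z| = 361.9 Ω, ∠Z = -55.45°
I = V/|Z| = 378.6 mA
P = VI cos φ = 137 × 0.3786 × cos(-55.45°) = 29.41 W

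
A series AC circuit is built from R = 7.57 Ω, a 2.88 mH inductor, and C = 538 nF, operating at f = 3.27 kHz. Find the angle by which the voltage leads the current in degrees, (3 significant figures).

-76.4°

ω = 2πf = 20550 rad/s
X_L = ωL = 59.2 Ω
X_C = 1/(ωC) = 90.5 Ω
Net reactance X = X_L − X_C = -31.3 Ω
Z = 7.57 − j31.3 Ω
|Z| = √(7.57² + 31.3²) = 32.2 Ω
∠Z = arctan(-31.3/7.57) = -76.4°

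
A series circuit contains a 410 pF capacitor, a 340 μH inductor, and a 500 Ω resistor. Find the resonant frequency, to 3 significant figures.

ω₀ = 1/√(LC) = 1/√(0.00034 × 4.1e-10) = 2.678e+06 rad/s
f₀ = ω₀/(2π) = 426 kHz

426 kHz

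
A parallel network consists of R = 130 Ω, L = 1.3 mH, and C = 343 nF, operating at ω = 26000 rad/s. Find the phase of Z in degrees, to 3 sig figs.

69.6°

X_L = ωL = 33.8 Ω
X_C = 1/(ωC) = 112 Ω
Parallel: admittances add. Y = 1/R + 1/(jωL) + jωC
Y = (0.00769 − j0.0207) S
|Y| = 0.0221 S → |Z| = 1/|Y| = 45.3 Ω, ∠Z = −∠Y = 69.6°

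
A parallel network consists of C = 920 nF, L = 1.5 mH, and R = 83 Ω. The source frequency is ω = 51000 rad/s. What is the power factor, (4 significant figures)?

0.3353

X_L = ωL = 76.50 Ω
X_C = 1/(ωC) = 21.31 Ω
Parallel: admittances add. Y = 1/R + 1/(jωL) + jωC
Y = (0.01205 + j0.03385) S
|Y| = 0.03593 S → |Z| = 1/|Y| = 27.83 Ω, ∠Z = −∠Y = -70.41°
cos φ = cos(-70.41°) = 0.3353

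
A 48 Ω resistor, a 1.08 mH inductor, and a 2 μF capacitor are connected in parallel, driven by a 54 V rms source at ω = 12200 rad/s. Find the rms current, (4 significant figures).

3.000 A

X_L = ωL = 13.18 Ω
X_C = 1/(ωC) = 40.98 Ω
Parallel: admittances add. Y = 1/R + 1/(jωL) + jωC
Y = (0.02083 − j0.05150) S
|Y| = 0.05555 S → |Z| = 1/|Y| = 18.00 Ω, ∠Z = −∠Y = 67.97°
I = V/|Z| = 54/18.00 = 3.000 A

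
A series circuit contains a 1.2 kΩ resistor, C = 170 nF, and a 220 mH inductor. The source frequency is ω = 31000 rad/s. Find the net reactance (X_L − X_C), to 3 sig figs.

6630 Ω

X_L = ωL = 6820 Ω
X_C = 1/(ωC) = 190 Ω
X = 6820 − 190 = 6630 Ω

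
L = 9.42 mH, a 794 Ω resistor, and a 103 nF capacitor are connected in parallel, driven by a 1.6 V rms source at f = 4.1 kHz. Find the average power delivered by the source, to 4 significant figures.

ω = 2πf = 25760 rad/s
X_L = ωL = 242.7 Ω
X_C = 1/(ωC) = 376.9 Ω
Parallel: admittances add. Y = 1/R + 1/(jωL) + jωC
Y = (0.001259 − j0.001467) S
|Y| = 0.001934 S → |Z| = 1/|Y| = 517.1 Ω, ∠Z = −∠Y = 49.36°
I = V/|Z| = 3.094 mA
P = VI cos φ = 1.6 × 0.003094 × cos(49.36°) = 3.224 mW

3.224 mW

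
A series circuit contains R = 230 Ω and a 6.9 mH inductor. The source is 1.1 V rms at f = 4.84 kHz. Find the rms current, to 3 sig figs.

3.53 mA

ω = 2πf = 30410 rad/s
X_L = ωL = 210 Ω
Z = 230 + j210 Ω
|Z| = √(230² + 210²) = 311 Ω
I = V/|Z| = 1.1/311 = 3.53 mA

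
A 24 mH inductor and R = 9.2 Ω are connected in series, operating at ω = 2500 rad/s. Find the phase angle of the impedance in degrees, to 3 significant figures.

81.3°

X_L = ωL = 60.0 Ω
Z = 9.20 + j60.0 Ω
|Z| = √(9.20² + 60.0²) = 60.7 Ω
∠Z = arctan(60.0/9.20) = 81.3°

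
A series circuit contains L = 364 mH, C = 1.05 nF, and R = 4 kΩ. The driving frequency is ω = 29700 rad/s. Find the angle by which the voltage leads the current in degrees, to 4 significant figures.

X_L = ωL = 10810 Ω
X_C = 1/(ωC) = 32070 Ω
Net reactance X = X_L − X_C = -21260 Ω
Z = 4000 − j21260 Ω
|Z| = √(4000² + 21260²) = 21630 Ω
∠Z = arctan(-21260/4000) = -79.34°

-79.34°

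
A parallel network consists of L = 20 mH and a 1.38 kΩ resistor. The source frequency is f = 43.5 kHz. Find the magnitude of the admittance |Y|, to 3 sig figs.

747 μS

ω = 2πf = 273300 rad/s
X_L = ωL = 5470 Ω
Parallel: admittances add. Y = 1/R + 1/(jωL)
Y = (0.000725 − j0.000183) S
|Y| = 0.000747 S → |Z| = 1/|Y| = 1340 Ω, ∠Z = −∠Y = 14.2°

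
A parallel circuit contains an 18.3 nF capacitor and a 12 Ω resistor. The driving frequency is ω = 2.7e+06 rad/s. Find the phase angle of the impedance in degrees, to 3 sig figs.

X_C = 1/(ωC) = 20.2 Ω
Parallel: admittances add. Y = 1/R + jωC
Y = (0.0833 + j0.0494) S
|Y| = 0.0969 S → |Z| = 1/|Y| = 10.3 Ω, ∠Z = −∠Y = -30.7°

-30.7°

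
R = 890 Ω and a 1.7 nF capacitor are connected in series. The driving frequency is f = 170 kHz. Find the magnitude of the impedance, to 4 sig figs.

ω = 2πf = 1.068e+06 rad/s
X_C = 1/(ωC) = 550.7 Ω
Z = 890.0 − j550.7 Ω
|Z| = √(890.0² + 550.7²) = 1047 Ω

1047 Ω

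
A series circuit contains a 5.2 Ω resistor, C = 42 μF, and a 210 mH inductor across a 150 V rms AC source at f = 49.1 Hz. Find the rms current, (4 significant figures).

ω = 2πf = 308.5 rad/s
X_L = ωL = 64.79 Ω
X_C = 1/(ωC) = 77.18 Ω
Net reactance X = X_L − X_C = -12.39 Ω
Z = 5.200 − j12.39 Ω
|Z| = √(5.200² + 12.39²) = 13.44 Ω
I = V/|Z| = 150/13.44 = 11.16 A

11.16 A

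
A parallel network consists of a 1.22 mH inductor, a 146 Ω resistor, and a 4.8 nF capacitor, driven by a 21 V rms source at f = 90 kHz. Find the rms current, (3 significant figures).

146 mA

ω = 2πf = 565500 rad/s
X_L = ωL = 690 Ω
X_C = 1/(ωC) = 368 Ω
Parallel: admittances add. Y = 1/R + 1/(jωL) + jωC
Y = (0.00685 + j0.00126) S
|Y| = 0.00697 S → |Z| = 1/|Y| = 144 Ω, ∠Z = −∠Y = -10.5°
I = V/|Z| = 21/144 = 146 mA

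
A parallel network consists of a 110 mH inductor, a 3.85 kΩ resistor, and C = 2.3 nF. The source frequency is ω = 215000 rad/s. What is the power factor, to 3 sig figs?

0.498

X_L = ωL = 23600 Ω
X_C = 1/(ωC) = 2020 Ω
Parallel: admittances add. Y = 1/R + 1/(jωL) + jωC
Y = (0.000260 + j0.000452) S
|Y| = 0.000522 S → |Z| = 1/|Y| = 1920 Ω, ∠Z = −∠Y = -60.1°
cos φ = cos(-60.1°) = 0.498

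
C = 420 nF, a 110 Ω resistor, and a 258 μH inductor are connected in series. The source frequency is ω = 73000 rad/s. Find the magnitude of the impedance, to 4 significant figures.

X_L = ωL = 18.83 Ω
X_C = 1/(ωC) = 32.62 Ω
Net reactance X = X_L − X_C = -13.78 Ω
Z = 110.0 − j13.78 Ω
|Z| = √(110.0² + 13.78²) = 110.9 Ω

110.9 Ω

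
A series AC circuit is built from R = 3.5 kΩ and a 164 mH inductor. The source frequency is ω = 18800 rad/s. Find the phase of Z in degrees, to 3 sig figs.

X_L = ωL = 3080 Ω
Z = 3500 + j3080 Ω
|Z| = √(3500² + 3080²) = 4660 Ω
∠Z = arctan(3080/3500) = 41.4°

41.4°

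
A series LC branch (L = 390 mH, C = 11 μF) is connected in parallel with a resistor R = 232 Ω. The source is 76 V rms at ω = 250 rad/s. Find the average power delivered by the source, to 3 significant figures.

24.9 W

X_L = ωL = 97.5 Ω
X_C = 1/(ωC) = 364 Ω
Branch 1: Z₁ = R = 232 Ω
Branch 2 (series LC): Z₂ = j(X_L − X_C) = −j266 Ω
Parallel: Z = Z₁Z₂/(Z₁+Z₂), |Z| = 175 Ω, ∠Z = -41.1°
I = V/|Z| = 435 mA
P = VI cos φ = 76 × 0.435 × cos(-41.1°) = 24.9 W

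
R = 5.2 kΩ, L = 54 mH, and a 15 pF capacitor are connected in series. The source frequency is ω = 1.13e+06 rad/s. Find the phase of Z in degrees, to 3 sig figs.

X_L = ωL = 61000 Ω
X_C = 1/(ωC) = 59000 Ω
Net reactance X = X_L − X_C = 2020 Ω
Z = 5200 + j2020 Ω
|Z| = √(5200² + 2020²) = 5580 Ω
∠Z = arctan(2020/5200) = 21.3°

21.3°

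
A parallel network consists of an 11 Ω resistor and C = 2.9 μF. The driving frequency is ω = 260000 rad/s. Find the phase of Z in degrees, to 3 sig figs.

-83.1°

X_C = 1/(ωC) = 1.33 Ω
Parallel: admittances add. Y = 1/R + jωC
Y = (0.0909 + j0.754) S
|Y| = 0.759 S → |Z| = 1/|Y| = 1.32 Ω, ∠Z = −∠Y = -83.1°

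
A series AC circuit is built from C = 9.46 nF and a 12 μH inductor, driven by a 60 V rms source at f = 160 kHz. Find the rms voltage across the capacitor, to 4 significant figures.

ω = 2πf = 1.005e+06 rad/s
X_L = ωL = 12.06 Ω
X_C = 1/(ωC) = 105.1 Ω
Net reactance X = X_L − X_C = -93.09 Ω
Z = − j93.09 Ω
|Z| = √(0² + 93.09²) = 93.09 Ω
I = V/|Z| = 644.6 mA
V_C = I·|Z_C| = 0.6446 × 105.1 = 67.78 V

67.78 V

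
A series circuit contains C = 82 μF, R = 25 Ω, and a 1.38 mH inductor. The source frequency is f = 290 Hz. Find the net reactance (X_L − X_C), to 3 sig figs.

ω = 2πf = 1822 rad/s
X_L = ωL = 2.51 Ω
X_C = 1/(ωC) = 6.69 Ω
X = 2.51 − 6.69 = -4.18 Ω

-4.18 Ω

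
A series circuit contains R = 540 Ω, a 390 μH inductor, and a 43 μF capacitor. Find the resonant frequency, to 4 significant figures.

ω₀ = 1/√(LC) = 1/√(0.00039 × 4.3e-05) = 7722 rad/s
f₀ = ω₀/(2π) = 1.229 kHz

1.229 kHz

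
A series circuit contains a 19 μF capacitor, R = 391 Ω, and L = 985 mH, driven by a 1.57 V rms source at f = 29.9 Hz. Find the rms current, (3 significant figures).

3.90 mA

ω = 2πf = 187.9 rad/s
X_L = ωL = 185 Ω
X_C = 1/(ωC) = 280 Ω
Net reactance X = X_L − X_C = -95.1 Ω
Z = 391 − j95.1 Ω
|Z| = √(391² + 95.1²) = 402 Ω
I = V/|Z| = 1.57/402 = 3.90 mA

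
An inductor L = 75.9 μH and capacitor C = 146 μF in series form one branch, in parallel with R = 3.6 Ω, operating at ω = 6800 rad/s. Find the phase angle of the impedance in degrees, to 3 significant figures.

X_L = ωL = 0.516 Ω
X_C = 1/(ωC) = 1.01 Ω
Branch 1: Z₁ = R = 3.60 Ω
Branch 2 (series LC): Z₂ = j(X_L − X_C) = −j0.491 Ω
Parallel: Z = Z₁Z₂/(Z₁+Z₂), |Z| = 0.487 Ω, ∠Z = -82.2°

-82.2°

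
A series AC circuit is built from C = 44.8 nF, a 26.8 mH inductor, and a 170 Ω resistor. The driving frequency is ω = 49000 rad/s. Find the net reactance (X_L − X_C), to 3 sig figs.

X_L = ωL = 1310 Ω
X_C = 1/(ωC) = 456 Ω
X = 1310 − 456 = 858 Ω

858 Ω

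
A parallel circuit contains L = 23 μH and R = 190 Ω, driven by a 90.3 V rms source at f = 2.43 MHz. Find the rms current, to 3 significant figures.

540 mA

ω = 2πf = 1.527e+07 rad/s
X_L = ωL = 351 Ω
Parallel: admittances add. Y = 1/R + 1/(jωL)
Y = (0.00526 − j0.00285) S
|Y| = 0.00598 S → |Z| = 1/|Y| = 167 Ω, ∠Z = −∠Y = 28.4°
I = V/|Z| = 90.3/167 = 540 mA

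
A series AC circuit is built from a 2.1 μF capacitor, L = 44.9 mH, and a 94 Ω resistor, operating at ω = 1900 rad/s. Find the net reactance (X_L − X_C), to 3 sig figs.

X_L = ωL = 85.3 Ω
X_C = 1/(ωC) = 251 Ω
X = 85.3 − 251 = -165 Ω

-165 Ω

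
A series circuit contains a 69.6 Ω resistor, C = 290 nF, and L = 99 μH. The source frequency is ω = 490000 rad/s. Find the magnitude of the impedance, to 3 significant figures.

81.0 Ω

X_L = ωL = 48.5 Ω
X_C = 1/(ωC) = 7.04 Ω
Net reactance X = X_L − X_C = 41.5 Ω
Z = 69.6 + j41.5 Ω
|Z| = √(69.6² + 41.5²) = 81.0 Ω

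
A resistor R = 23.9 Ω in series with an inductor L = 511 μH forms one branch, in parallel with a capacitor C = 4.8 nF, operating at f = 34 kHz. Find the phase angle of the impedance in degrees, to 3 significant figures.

ω = 2πf = 213600 rad/s
X_L = ωL = 109 Ω
X_C = 1/(ωC) = 975 Ω
Branch 1 (R+jX_L): Z₁ = 23.9 + j109 Ω, |Z₁| = 112 Ω
Branch 2 (−jX_C): Z₂ = −j975 Ω
Parallel: Z = Z₁Z₂/(Z₁+Z₂), |Z| = 126 Ω, ∠Z = 76.1°

76.1°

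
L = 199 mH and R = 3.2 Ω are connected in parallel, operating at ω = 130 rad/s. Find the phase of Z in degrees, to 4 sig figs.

7.051°

X_L = ωL = 25.87 Ω
Parallel: admittances add. Y = 1/R + 1/(jωL)
Y = (0.3125 − j0.03865) S
|Y| = 0.3149 S → |Z| = 1/|Y| = 3.176 Ω, ∠Z = −∠Y = 7.051°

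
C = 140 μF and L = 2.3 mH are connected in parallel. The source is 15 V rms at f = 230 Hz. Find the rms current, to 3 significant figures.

1.48 A

ω = 2πf = 1445 rad/s
X_L = ωL = 3.32 Ω
X_C = 1/(ωC) = 4.94 Ω
Parallel: admittances add. Y = 1/(jωL) + jωC
Y = (0 − j0.0985) S
|Y| = 0.0985 S → |Z| = 1/|Y| = 10.1 Ω, ∠Z = −∠Y = 90.0°
I = V/|Z| = 15/10.1 = 1.48 A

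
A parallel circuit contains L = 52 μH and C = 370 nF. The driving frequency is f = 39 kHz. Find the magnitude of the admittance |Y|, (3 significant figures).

ω = 2πf = 245000 rad/s
X_L = ωL = 12.7 Ω
X_C = 1/(ωC) = 11.0 Ω
Parallel: admittances add. Y = 1/(jωL) + jωC
Y = (0 + j0.0122) S
|Y| = 0.0122 S → |Z| = 1/|Y| = 82.1 Ω, ∠Z = −∠Y = -90.0°

12.2 mS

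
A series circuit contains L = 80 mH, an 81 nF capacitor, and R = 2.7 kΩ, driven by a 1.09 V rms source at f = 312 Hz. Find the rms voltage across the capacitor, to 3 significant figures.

ω = 2πf = 1960 rad/s
X_L = ωL = 157 Ω
X_C = 1/(ωC) = 6300 Ω
Net reactance X = X_L − X_C = -6140 Ω
Z = 2700 − j6140 Ω
|Z| = √(2700² + 6140²) = 6710 Ω
I = V/|Z| = 162 μA
V_C = I·|Z_C| = 0.000162 × 6300 = 1.02 V

1.02 V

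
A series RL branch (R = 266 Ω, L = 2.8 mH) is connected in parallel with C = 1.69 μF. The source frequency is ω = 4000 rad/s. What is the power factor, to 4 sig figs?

0.4942

X_L = ωL = 11.20 Ω
X_C = 1/(ωC) = 147.9 Ω
Branch 1 (R+jX_L): Z₁ = 266.0 + j11.20 Ω, |Z₁| = 266.2 Ω
Branch 2 (−jX_C): Z₂ = −j147.9 Ω
Parallel: Z = Z₁Z₂/(Z₁+Z₂), |Z| = 131.7 Ω, ∠Z = -60.38°
cos φ = cos(-60.38°) = 0.4942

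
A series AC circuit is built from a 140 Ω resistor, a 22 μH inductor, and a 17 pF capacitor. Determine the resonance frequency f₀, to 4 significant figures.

ω₀ = 1/√(LC) = 1/√(2.2e-05 × 1.7e-11) = 5.171e+07 rad/s
f₀ = ω₀/(2π) = 8.230 MHz

8.230 MHz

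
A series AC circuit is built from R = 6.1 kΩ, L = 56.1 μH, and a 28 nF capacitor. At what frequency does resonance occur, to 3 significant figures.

127 kHz

ω₀ = 1/√(LC) = 1/√(5.61e-05 × 2.8e-08) = 797900 rad/s
f₀ = ω₀/(2π) = 127 kHz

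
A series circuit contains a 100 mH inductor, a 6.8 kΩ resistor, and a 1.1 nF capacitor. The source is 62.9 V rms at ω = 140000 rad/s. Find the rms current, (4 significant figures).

X_L = ωL = 14000 Ω
X_C = 1/(ωC) = 6494 Ω
Net reactance X = X_L − X_C = 7506 Ω
Z = 6800 + j7506 Ω
|Z| = √(6800² + 7506²) = 10130 Ω
I = V/|Z| = 62.9/10130 = 6.210 mA

6.210 mA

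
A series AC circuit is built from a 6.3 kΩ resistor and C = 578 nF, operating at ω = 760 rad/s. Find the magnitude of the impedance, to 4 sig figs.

X_C = 1/(ωC) = 2276 Ω
Z = 6300 − j2276 Ω
|Z| = √(6300² + 2276²) = 6699 Ω

6699 Ω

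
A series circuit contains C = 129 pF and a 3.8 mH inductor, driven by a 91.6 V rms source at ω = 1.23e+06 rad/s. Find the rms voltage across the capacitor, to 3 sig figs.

X_L = ωL = 4670 Ω
X_C = 1/(ωC) = 6300 Ω
Net reactance X = X_L − X_C = -1630 Ω
Z = − j1630 Ω
|Z| = √(0² + 1630²) = 1630 Ω
I = V/|Z| = 56.3 mA
V_C = I·|Z_C| = 0.0563 × 6300 = 355 V

355 V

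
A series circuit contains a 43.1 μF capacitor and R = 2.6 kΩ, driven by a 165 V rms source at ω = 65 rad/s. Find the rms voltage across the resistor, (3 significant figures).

X_C = 1/(ωC) = 357 Ω
Z = 2600 − j357 Ω
|Z| = √(2600² + 357²) = 2620 Ω
I = V/|Z| = 62.9 mA
V_R = I·|Z_R| = 0.0629 × 2600 = 163 V

163 V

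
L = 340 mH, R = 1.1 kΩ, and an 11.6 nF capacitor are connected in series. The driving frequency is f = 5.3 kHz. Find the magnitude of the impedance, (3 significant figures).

8800 Ω

ω = 2πf = 33300 rad/s
X_L = ωL = 11300 Ω
X_C = 1/(ωC) = 2590 Ω
Net reactance X = X_L − X_C = 8730 Ω
Z = 1100 + j8730 Ω
|Z| = √(1100² + 8730²) = 8800 Ω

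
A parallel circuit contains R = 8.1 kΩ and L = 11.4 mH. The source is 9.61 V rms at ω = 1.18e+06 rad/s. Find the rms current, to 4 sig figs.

1.385 mA

X_L = ωL = 13450 Ω
Parallel: admittances add. Y = 1/R + 1/(jωL)
Y = (0.0001235 − j7.434e-05) S
|Y| = 0.0001441 S → |Z| = 1/|Y| = 6939 Ω, ∠Z = −∠Y = 31.05°
I = V/|Z| = 9.61/6939 = 1.385 mA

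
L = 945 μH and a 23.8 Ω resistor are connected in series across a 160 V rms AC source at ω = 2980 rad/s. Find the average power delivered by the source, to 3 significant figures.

X_L = ωL = 2.82 Ω
Z = 23.8 + j2.82 Ω
|Z| = √(23.8² + 2.82²) = 24.0 Ω
∠Z = arctan(2.82/23.8) = 6.75°
I = V/|Z| = 6.68 A
P = VI cos φ = 160 × 6.68 × cos(6.75°) = 1.06 kW

1.06 kW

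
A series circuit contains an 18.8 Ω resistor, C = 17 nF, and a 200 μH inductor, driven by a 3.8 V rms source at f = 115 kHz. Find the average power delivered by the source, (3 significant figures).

62.6 mW

ω = 2πf = 722600 rad/s
X_L = ωL = 145 Ω
X_C = 1/(ωC) = 81.4 Ω
Net reactance X = X_L − X_C = 63.1 Ω
Z = 18.8 + j63.1 Ω
|Z| = √(18.8² + 63.1²) = 65.8 Ω
∠Z = arctan(63.1/18.8) = 73.4°
I = V/|Z| = 57.7 mA
P = VI cos φ = 3.8 × 0.0577 × cos(73.4°) = 62.6 mW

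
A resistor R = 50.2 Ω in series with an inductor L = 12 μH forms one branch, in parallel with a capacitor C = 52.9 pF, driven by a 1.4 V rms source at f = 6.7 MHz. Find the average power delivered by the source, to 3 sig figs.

382 μW

ω = 2πf = 4.21e+07 rad/s
X_L = ωL = 505 Ω
X_C = 1/(ωC) = 449 Ω
Branch 1 (R+jX_L): Z₁ = 50.2 + j505 Ω, |Z₁| = 508 Ω
Branch 2 (−jX_C): Z₂ = −j449 Ω
Parallel: Z = Z₁Z₂/(Z₁+Z₂), |Z| = 3030 Ω, ∠Z = -53.9°
I = V/|Z| = 462 μA
P = VI cos φ = 1.4 × 0.000462 × cos(-53.9°) = 382 μW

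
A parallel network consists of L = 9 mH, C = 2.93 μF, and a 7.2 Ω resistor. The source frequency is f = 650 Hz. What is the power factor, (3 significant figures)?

0.994

ω = 2πf = 4084 rad/s
X_L = ωL = 36.8 Ω
X_C = 1/(ωC) = 83.6 Ω
Parallel: admittances add. Y = 1/R + 1/(jωL) + jωC
Y = (0.139 − j0.0152) S
|Y| = 0.140 S → |Z| = 1/|Y| = 7.16 Ω, ∠Z = −∠Y = 6.26°
cos φ = cos(6.26°) = 0.994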